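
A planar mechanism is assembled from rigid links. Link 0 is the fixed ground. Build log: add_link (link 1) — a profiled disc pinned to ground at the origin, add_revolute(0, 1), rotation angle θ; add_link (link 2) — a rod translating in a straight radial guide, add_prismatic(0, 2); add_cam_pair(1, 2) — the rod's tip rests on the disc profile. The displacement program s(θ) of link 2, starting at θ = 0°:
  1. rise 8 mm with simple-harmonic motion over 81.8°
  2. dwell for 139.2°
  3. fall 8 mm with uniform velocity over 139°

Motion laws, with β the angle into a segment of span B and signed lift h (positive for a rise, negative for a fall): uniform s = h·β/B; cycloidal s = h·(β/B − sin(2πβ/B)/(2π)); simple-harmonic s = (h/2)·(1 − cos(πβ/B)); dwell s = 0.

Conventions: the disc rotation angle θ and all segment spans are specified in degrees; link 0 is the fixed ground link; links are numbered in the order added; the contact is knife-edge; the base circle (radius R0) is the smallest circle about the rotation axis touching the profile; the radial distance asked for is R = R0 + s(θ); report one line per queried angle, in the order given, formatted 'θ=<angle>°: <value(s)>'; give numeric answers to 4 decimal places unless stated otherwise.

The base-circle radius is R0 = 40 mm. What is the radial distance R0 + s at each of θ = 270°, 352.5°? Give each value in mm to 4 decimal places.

seg 1 [0°–81.8°] simple-harmonic, h=8: full span → s += 8 → s = 8.0000
seg 2 [81.8°–221°] dwell: s stays 8.0000
seg 3 [221°–360°] uniform, h=-8: θ=270° here. β=49, B=139. -8·49/139 = -2.8201 → s = 5.1799
seg 3 [221°–360°] uniform, h=-8: θ=352.5° here. β=131.5, B=139. -8·131.5/139 = -7.5683 → s = 0.4317
θ=270°: R = R0 + s = 40 + 5.1799 = 45.1799
θ=352.5°: R = R0 + s = 40 + 0.4317 = 40.4317

θ=270°: 45.1799
θ=352.5°: 40.4317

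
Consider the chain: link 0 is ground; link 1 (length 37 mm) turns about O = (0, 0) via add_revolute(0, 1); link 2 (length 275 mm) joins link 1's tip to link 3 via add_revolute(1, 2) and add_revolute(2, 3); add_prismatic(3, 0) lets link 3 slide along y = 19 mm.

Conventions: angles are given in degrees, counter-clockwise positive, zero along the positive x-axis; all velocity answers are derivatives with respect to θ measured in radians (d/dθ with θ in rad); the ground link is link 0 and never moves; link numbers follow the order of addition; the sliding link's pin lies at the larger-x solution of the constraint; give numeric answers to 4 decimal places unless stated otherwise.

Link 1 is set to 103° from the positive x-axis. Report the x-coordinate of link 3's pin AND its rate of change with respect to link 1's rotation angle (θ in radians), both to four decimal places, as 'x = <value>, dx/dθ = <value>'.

geometry: r = 37 mm, L = 275 mm, e = 19 mm
crank pin P = (r cos θ, r sin θ) = (-8.323189, 36.051692)
h = r sin θ − e = 36.051692 − 19 = 17.051692
x = r cos θ + √(L² − h²) = -8.323189 + 274.470836 = 266.147647
dx/dθ = −r sin θ − h·r cos θ/√(L² − h²) (θ in radians; h = 17.051692) = -35.534608

x = 266.1476, dx/dθ = -35.5346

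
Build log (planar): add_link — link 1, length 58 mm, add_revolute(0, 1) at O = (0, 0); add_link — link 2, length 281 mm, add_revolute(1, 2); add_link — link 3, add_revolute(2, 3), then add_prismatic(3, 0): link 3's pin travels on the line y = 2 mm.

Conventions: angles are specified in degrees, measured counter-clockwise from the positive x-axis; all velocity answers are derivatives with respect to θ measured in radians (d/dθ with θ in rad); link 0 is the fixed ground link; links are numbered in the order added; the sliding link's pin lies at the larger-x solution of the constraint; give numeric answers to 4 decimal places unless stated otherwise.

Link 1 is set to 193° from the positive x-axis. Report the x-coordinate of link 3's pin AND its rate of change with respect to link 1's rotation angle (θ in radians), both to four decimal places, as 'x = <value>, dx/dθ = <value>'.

geometry: r = 58 mm, L = 281 mm, e = 2 mm
crank pin P = (r cos θ, r sin θ) = (-56.513464, -13.047161)
h = r sin θ − e = -13.047161 − 2 = -15.047161
x = r cos θ + √(L² − h²) = -56.513464 + 280.596833 = 224.083370
dx/dθ = −r sin θ − h·r cos θ/√(L² − h²) (θ in radians; h = -15.047161) = 10.016595

x = 224.0834, dx/dθ = 10.0166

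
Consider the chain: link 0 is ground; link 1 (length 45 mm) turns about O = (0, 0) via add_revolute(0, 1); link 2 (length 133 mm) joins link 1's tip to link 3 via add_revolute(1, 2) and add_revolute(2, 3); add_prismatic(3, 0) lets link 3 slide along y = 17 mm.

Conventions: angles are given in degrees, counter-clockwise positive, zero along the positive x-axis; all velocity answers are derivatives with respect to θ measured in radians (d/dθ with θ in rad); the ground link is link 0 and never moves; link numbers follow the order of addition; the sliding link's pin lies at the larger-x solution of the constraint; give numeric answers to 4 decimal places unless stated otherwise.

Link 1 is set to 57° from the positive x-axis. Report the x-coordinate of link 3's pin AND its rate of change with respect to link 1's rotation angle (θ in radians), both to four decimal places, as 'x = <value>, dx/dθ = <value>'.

geometry: r = 45 mm, L = 133 mm, e = 17 mm
crank pin P = (r cos θ, r sin θ) = (24.508757, 37.740176)
h = r sin θ − e = 37.740176 − 17 = 20.740176
x = r cos θ + √(L² − h²) = 24.508757 + 131.372924 = 155.881680
dx/dθ = −r sin θ − h·r cos θ/√(L² − h²) (θ in radians; h = 20.740176) = -41.609435

x = 155.8817, dx/dθ = -41.6094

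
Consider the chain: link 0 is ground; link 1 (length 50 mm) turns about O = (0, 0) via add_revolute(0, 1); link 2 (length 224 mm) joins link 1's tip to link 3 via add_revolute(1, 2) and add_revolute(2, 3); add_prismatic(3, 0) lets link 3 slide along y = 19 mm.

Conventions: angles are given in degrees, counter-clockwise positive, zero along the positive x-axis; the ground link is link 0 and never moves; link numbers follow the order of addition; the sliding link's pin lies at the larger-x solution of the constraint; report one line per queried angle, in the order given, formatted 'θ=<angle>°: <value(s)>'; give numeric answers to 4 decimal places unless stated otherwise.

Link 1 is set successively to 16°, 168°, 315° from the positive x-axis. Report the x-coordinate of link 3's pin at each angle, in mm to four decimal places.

geometry: r = 50 mm, L = 224 mm, e = 19 mm
θ=16°: crank pin P = (r cos θ, r sin θ) = (48.063085, 13.781868)
θ=16°: h = r sin θ − e = 13.781868 − 19 = -5.218132
θ=16°: x = r cos θ + √(L² − h²) = 48.063085 + 223.939213 = 272.002298
θ=168°: crank pin P = (r cos θ, r sin θ) = (-48.907380, 10.395585)
θ=168°: h = r sin θ − e = 10.395585 − 19 = -8.604415
θ=168°: x = r cos θ + √(L² − h²) = -48.907380 + 223.834680 = 174.927300
θ=315°: crank pin P = (r cos θ, r sin θ) = (35.355339, -35.355339)
θ=315°: h = r sin θ − e = -35.355339 − 19 = -54.355339
θ=315°: x = r cos θ + √(L² − h²) = 35.355339 + 217.305078 = 252.660417

θ=16°: 272.0023
θ=168°: 174.9273
θ=315°: 252.6604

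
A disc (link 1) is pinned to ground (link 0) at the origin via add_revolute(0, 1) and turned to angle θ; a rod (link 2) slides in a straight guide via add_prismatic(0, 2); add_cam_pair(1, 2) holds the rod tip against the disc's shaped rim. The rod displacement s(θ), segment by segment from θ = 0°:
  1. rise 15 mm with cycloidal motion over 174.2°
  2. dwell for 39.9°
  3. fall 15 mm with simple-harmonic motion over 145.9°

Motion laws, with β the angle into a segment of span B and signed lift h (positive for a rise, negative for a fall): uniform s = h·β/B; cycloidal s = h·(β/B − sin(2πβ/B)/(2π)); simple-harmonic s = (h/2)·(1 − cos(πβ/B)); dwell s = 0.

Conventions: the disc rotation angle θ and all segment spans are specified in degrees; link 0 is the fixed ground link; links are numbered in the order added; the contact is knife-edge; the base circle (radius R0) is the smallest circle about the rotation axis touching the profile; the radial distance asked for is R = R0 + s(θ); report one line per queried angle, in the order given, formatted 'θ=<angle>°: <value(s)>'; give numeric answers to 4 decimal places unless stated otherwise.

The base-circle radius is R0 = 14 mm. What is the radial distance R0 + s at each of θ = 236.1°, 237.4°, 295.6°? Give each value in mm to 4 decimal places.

segment 1 (0° to 174.2°, cycloidal, h = 15) is passed completely: s = 0.0000 + (15) = 15.0000
segment 2 (174.2° to 214.1°, dwell): s unchanged at 15.0000
θ = 236.1° falls in segment 3 (214.1° to 360°, simple-harmonic, h = -15): β = 236.1 − 214.1 = 22°, B = 145.9°; Δs = -15/2·(1 − cos(π·0.1508)) = -0.8259; s = 15.0000 − 0.8259 = 14.1741
θ = 237.4° falls in segment 3 (214.1° to 360°, simple-harmonic, h = -15): β = 237.4 − 214.1 = 23.3°, B = 145.9°; Δs = -15/2·(1 − cos(π·0.1597)) = -0.9243; s = 15.0000 − 0.9243 = 14.0757
θ = 295.6° falls in segment 3 (214.1° to 360°, simple-harmonic, h = -15): β = 295.6 − 214.1 = 81.5°, B = 145.9°; Δs = -15/2·(1 − cos(π·0.5586)) = -8.8730; s = 15.0000 − 8.8730 = 6.1270
θ=236.1°: R = R0 + s = 14 + 14.1741 = 28.1741
θ=237.4°: R = R0 + s = 14 + 14.0757 = 28.0757
θ=295.6°: R = R0 + s = 14 + 6.1270 = 20.1270

θ=236.1°: 28.1741
θ=237.4°: 28.0757
θ=295.6°: 20.1270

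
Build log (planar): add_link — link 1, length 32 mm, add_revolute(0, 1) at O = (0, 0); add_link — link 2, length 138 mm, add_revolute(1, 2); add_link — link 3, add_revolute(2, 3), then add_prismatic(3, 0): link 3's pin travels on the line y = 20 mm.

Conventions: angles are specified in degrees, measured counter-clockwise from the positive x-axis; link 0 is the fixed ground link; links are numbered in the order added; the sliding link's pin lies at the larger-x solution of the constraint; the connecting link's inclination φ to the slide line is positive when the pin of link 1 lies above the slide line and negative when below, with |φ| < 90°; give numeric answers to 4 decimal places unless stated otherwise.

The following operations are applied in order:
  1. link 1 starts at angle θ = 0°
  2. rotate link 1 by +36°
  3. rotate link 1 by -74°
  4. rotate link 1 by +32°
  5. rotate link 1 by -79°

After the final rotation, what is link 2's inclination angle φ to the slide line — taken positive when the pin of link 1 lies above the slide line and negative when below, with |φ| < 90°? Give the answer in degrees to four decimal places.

geometry: r = 32 mm, L = 138 mm, e = 20 mm; θ starts at 0°
rotate link 1 by +36°: θ ← 0° +36° = 36°
rotate link 1 by -74°: θ ← 36° -74° = -38°
rotate link 1 by +32°: θ ← -38° +32° = -6°
rotate link 1 by -79°: θ ← -6° -79° = -85°
h = r sin θ − e = -31.878230 − 20 = -51.878230
sin φ = h / L = -51.878230 / 138 = -0.37592921
φ = arcsin(-0.37592921) = -22.081755°

-22.0818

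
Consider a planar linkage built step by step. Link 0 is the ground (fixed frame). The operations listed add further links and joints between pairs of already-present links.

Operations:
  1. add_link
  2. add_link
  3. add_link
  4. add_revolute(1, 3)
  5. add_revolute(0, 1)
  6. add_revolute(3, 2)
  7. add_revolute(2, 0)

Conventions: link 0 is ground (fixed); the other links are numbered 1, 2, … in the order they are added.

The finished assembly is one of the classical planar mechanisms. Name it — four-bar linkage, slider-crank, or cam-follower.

links: 4 (incl. ground); joints: 4 revolute, 0 prismatic, 0 higher (cam) pair, forming one closed loop
4 links in a single 4R loop → four-bar linkage

four-bar linkage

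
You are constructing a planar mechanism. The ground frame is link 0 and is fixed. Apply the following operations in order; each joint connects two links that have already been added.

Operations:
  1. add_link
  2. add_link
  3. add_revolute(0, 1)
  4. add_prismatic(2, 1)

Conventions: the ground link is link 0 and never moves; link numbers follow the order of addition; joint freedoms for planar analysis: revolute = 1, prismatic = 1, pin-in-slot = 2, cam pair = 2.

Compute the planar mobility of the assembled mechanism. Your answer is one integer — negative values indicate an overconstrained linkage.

link 0 = ground. State L|J1|J2 = 1|0|0
+link1  2|0|0
+link2  3|0|0
R(0,1) f=1→J1  3|1|0
P(2,1) f=1→J1  3|2|0
M = 3(3−1)−2·2−0 = 6−4−0 = 2

M = 2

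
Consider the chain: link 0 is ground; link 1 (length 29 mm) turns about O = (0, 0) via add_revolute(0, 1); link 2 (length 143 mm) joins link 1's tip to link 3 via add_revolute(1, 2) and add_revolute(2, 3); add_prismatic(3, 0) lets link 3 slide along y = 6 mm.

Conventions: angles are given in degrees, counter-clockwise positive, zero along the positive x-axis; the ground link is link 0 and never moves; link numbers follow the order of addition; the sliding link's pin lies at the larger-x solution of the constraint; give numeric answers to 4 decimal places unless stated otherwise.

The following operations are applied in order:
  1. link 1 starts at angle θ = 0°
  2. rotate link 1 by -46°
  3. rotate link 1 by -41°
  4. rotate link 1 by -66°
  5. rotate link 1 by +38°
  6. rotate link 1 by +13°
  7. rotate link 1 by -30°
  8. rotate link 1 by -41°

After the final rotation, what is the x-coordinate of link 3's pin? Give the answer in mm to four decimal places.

geometry: r = 29 mm, L = 143 mm, e = 6 mm; θ starts at 0°
rotate link 1 by -46°: θ ← 0° -46° = -46°
rotate link 1 by -41°: θ ← -46° -41° = -87°
rotate link 1 by -66°: θ ← -87° -66° = -153°
rotate link 1 by +38°: θ ← -153° +38° = -115°
rotate link 1 by +13°: θ ← -115° +13° = -102°
rotate link 1 by -30°: θ ← -102° -30° = -132°
rotate link 1 by -41°: θ ← -132° -41° = -173°
crank pin P = (r cos θ, r sin θ) = (-28.783838, -3.534211)
h = r sin θ − e = -3.534211 − 6 = -9.534211
x = r cos θ + √(L² − h²) = -28.783838 + 142.681810 = 113.897971

113.8980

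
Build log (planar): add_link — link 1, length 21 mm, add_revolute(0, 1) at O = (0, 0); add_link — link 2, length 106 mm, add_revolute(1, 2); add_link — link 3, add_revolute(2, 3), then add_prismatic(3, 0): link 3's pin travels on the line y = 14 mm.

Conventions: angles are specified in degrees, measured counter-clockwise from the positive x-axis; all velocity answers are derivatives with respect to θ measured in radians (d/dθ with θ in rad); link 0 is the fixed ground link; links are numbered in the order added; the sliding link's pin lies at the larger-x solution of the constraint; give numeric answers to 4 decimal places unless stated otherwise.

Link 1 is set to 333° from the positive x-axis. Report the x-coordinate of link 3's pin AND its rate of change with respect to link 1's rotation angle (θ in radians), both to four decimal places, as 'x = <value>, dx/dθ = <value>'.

geometry: r = 21 mm, L = 106 mm, e = 14 mm
crank pin P = (r cos θ, r sin θ) = (18.711137, -9.533800)
h = r sin θ − e = -9.533800 − 14 = -23.533800
x = r cos θ + √(L² − h²) = 18.711137 + 103.354537 = 122.065674
dx/dθ = −r sin θ − h·r cos θ/√(L² − h²) (θ in radians; h = -23.533800) = 13.794321

x = 122.0657, dx/dθ = 13.7943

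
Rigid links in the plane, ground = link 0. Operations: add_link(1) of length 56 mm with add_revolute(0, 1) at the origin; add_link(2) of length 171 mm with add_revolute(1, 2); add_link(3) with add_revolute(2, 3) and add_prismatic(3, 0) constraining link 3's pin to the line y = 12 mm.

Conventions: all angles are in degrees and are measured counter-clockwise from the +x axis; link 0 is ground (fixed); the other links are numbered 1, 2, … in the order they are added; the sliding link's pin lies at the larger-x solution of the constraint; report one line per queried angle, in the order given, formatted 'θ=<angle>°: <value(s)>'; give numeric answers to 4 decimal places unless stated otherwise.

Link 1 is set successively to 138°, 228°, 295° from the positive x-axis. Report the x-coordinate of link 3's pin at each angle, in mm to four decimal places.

geometry: r = 56 mm, L = 171 mm, e = 12 mm
θ=138°: crank pin P = (r cos θ, r sin θ) = (-41.616110, 37.471314)
θ=138°: h = r sin θ − e = 37.471314 − 12 = 25.471314
θ=138°: x = r cos θ + √(L² − h²) = -41.616110 + 169.092318 = 127.476208
θ=228°: crank pin P = (r cos θ, r sin θ) = (-37.471314, -41.616110)
θ=228°: h = r sin θ − e = -41.616110 − 12 = -53.616110
θ=228°: x = r cos θ + √(L² − h²) = -37.471314 + 162.377070 = 124.905756
θ=295°: crank pin P = (r cos θ, r sin θ) = (23.666623, -50.753236)
θ=295°: h = r sin θ − e = -50.753236 − 12 = -62.753236
θ=295°: x = r cos θ + √(L² − h²) = 23.666623 + 159.069266 = 182.735889

θ=138°: 127.4762
θ=228°: 124.9058
θ=295°: 182.7359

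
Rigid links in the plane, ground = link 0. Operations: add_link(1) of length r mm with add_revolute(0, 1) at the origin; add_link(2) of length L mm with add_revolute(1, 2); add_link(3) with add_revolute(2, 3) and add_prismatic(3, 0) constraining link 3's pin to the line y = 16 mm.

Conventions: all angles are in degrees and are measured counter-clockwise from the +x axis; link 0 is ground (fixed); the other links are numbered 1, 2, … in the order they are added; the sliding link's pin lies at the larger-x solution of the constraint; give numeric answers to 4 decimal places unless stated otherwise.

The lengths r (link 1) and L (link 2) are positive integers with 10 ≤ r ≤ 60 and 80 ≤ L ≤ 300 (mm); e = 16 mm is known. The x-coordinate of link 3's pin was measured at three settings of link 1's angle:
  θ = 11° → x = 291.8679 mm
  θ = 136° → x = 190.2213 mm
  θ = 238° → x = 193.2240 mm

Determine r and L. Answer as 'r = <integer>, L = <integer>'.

constraint per measurement: (x − r cos θ)² + (r sin θ − e)² = L²
subtracting the θ₁ and θ₂ equations cancels the r² and L² terms:
r = (x₁² − x₂²) / (2[(x₁cos θ₁ + e sin θ₁) − (x₂cos θ₂ + e sin θ₂)]) = 59.0000 → r = 59
L² = (x₁ − r cos θ₁)² + (r sin θ₁ − e)² = 54755.9788 → L = 234.0000 → L = 234
check at θ₃=238°: x = 193.2240 (printed 193.2240) ✓

r = 59, L = 234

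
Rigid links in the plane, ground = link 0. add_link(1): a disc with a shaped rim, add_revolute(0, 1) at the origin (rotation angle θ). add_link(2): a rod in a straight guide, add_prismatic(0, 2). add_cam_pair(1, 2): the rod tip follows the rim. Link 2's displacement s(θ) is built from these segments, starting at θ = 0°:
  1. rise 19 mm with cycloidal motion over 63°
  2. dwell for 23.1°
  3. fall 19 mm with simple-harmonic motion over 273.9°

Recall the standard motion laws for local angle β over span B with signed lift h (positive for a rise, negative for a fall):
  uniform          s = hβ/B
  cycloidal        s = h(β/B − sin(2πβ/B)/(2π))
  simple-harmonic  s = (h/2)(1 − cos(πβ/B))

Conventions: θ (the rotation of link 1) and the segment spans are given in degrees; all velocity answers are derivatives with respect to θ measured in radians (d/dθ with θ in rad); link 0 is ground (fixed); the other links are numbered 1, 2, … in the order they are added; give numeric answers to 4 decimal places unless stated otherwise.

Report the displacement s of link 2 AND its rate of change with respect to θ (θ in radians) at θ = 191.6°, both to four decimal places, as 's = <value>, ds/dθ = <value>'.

segment 1 (0° to 63°, cycloidal, h = 19) is passed completely: s = 0.0000 + (19) = 19.0000
segment 2 (63° to 86.1°, dwell): s unchanged at 19.0000
θ = 191.6° falls in segment 3 (86.1° to 360°, simple-harmonic, h = -19): β = 191.6 − 86.1 = 105.5°, B = 273.9°; Δs = -19/2·(1 − cos(π·0.3852)) = -6.1469; s = 19.0000 − 6.1469 = 12.8531
velocity in seg [86.1°–360°] (simple-harmonic), θ in radians: β = 105.5° = 1.8413 rad, B = 273.9° = 4.7805 rad; ds/dθ = (πh/(2B)) sin(πβ/B) = (π·(-19)/(2·4.7805)) sin(π·0.3852) = -5.841348 mm/rad

s = 12.8531, ds/dθ = -5.8413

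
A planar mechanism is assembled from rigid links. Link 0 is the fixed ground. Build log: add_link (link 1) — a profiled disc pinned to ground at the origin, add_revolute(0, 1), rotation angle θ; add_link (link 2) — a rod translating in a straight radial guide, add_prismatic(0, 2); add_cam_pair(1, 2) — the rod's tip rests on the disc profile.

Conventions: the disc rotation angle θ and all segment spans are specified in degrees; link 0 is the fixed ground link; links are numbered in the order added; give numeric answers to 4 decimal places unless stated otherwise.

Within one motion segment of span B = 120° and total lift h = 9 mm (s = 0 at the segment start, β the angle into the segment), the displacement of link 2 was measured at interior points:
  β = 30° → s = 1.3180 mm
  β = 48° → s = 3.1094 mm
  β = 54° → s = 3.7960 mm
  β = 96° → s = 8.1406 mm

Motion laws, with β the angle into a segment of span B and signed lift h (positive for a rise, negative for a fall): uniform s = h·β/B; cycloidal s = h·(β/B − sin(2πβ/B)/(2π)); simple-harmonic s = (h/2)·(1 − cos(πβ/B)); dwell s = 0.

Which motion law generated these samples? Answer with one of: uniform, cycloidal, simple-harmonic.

candidates at β/B = r: uniform s = h·r (linear in β); cycloidal s = h·(r − sin(2πr)/(2π)); simple-harmonic s = (h/2)(1 − cos(πr))
β=30°: printed 1.3180 | uniform 2.2500, cycloidal 0.8176, simple-harmonic 1.3180
β=48°: printed 3.1094 | uniform 3.6000, cycloidal 2.7581, simple-harmonic 3.1094
β=54°: printed 3.7960 | uniform 4.0500, cycloidal 3.6074, simple-harmonic 3.7960
β=96°: printed 8.1406 | uniform 7.2000, cycloidal 8.5623, simple-harmonic 8.1406
only one law matches every sample → simple-harmonic

simple-harmonic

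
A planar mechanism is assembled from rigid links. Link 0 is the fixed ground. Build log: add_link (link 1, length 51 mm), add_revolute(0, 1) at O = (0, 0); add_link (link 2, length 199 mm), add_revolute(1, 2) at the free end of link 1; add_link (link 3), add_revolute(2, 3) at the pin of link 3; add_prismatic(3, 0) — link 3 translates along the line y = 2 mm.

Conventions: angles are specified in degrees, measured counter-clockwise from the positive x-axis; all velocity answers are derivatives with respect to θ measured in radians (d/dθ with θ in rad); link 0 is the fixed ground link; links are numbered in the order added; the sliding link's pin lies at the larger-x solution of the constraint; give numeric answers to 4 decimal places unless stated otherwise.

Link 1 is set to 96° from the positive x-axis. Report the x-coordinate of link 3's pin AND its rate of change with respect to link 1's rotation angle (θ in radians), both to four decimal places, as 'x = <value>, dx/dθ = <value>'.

geometry: r = 51 mm, L = 199 mm, e = 2 mm
crank pin P = (r cos θ, r sin θ) = (-5.330952, 50.720617)
h = r sin θ − e = 50.720617 − 2 = 48.720617
x = r cos θ + √(L² − h²) = -5.330952 + 192.943778 = 187.612826
dx/dθ = −r sin θ − h·r cos θ/√(L² − h²) (θ in radians; h = 48.720617) = -49.374487

x = 187.6128, dx/dθ = -49.3745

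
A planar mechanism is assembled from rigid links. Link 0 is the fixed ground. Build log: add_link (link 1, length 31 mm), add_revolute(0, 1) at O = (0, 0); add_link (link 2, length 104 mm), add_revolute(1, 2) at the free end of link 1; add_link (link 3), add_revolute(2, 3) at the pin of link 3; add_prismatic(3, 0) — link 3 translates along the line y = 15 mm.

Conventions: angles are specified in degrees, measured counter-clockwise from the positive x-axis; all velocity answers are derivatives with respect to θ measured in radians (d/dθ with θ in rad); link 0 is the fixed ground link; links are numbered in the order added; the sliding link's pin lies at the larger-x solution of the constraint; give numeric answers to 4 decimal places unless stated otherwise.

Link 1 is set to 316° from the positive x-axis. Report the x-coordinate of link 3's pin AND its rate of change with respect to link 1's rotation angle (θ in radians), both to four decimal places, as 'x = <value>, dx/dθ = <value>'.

geometry: r = 31 mm, L = 104 mm, e = 15 mm
crank pin P = (r cos θ, r sin θ) = (22.299534, -21.534409)
h = r sin θ − e = -21.534409 − 15 = -36.534409
x = r cos θ + √(L² − h²) = 22.299534 + 97.371643 = 119.671177
dx/dθ = −r sin θ − h·r cos θ/√(L² − h²) (θ in radians; h = -36.534409) = 29.901325

x = 119.6712, dx/dθ = 29.9013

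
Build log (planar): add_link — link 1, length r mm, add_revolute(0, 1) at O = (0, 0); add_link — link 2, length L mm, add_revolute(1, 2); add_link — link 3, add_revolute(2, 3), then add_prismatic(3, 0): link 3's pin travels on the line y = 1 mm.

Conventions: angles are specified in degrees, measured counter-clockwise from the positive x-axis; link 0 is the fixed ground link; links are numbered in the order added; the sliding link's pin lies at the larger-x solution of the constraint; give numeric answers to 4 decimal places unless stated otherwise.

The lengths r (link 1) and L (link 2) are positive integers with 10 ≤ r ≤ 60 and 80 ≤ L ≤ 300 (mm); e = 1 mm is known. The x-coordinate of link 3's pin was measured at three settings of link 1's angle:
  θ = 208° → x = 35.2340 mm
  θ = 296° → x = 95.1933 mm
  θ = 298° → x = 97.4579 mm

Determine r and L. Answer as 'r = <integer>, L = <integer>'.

constraint per measurement: (x − r cos θ)² + (r sin θ − e)² = L²
subtracting the θ₁ and θ₂ equations cancels the r² and L² terms:
r = (x₁² − x₂²) / (2[(x₁cos θ₁ + e sin θ₁) − (x₂cos θ₂ + e sin θ₂)]) = 54.0000 → r = 54
L² = (x₁ − r cos θ₁)² + (r sin θ₁ − e)² = 7568.9934 → L = 87.0000 → L = 87
check at θ₃=298°: x = 97.4579 (printed 97.4579) ✓

r = 54, L = 87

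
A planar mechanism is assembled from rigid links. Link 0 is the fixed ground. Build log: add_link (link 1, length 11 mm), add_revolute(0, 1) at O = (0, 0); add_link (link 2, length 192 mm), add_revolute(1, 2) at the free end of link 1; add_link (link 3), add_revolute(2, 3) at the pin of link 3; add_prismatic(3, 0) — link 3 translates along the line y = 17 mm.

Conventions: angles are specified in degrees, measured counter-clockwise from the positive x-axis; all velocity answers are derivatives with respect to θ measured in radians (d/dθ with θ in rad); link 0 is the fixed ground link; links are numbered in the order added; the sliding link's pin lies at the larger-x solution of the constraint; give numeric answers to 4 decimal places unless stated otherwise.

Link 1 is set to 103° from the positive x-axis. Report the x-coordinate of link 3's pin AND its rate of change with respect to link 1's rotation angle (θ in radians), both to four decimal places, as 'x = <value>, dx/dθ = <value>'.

geometry: r = 11 mm, L = 192 mm, e = 17 mm
crank pin P = (r cos θ, r sin θ) = (-2.474462, 10.718071)
h = r sin θ − e = 10.718071 − 17 = -6.281929
x = r cos θ + √(L² − h²) = -2.474462 + 191.897205 = 189.422744
dx/dθ = −r sin θ − h·r cos θ/√(L² − h²) (θ in radians; h = -6.281929) = -10.799074

x = 189.4227, dx/dθ = -10.7991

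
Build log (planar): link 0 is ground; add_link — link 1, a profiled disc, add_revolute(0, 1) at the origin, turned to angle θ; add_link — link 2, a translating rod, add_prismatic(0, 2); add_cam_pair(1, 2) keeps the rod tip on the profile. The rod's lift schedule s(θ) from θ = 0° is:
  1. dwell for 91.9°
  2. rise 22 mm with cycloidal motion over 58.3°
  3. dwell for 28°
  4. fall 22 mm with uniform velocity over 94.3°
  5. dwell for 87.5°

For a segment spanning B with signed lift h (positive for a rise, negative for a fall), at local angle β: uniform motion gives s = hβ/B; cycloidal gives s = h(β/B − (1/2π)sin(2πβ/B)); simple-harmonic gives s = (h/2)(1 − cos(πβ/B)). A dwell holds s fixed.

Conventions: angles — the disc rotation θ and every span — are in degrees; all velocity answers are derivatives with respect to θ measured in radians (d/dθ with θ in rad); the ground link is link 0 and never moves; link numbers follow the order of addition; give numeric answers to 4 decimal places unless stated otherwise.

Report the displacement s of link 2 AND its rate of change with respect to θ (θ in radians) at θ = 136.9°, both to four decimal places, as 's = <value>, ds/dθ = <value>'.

seg 1 [0°–91.9°] dwell: s stays 0.0000
seg 2 [91.9°–150.2°] cycloidal, h=22: θ=136.9° here. β=45, B=58.3. 22·(0.7719 − sin(2π·0.7719)/(2π)) = 20.4495 → s = 20.4495
velocity in seg [91.9°–150.2°] (cycloidal), θ in radians: β = 45° = 0.7854 rad, B = 58.3° = 1.0175 rad; ds/dθ = (h/B)(1 − cos(2πβ/B)) = (22/1.0175)(1 − cos(2π·0.7719)) = 18.659420 mm/rad

s = 20.4495, ds/dθ = 18.6594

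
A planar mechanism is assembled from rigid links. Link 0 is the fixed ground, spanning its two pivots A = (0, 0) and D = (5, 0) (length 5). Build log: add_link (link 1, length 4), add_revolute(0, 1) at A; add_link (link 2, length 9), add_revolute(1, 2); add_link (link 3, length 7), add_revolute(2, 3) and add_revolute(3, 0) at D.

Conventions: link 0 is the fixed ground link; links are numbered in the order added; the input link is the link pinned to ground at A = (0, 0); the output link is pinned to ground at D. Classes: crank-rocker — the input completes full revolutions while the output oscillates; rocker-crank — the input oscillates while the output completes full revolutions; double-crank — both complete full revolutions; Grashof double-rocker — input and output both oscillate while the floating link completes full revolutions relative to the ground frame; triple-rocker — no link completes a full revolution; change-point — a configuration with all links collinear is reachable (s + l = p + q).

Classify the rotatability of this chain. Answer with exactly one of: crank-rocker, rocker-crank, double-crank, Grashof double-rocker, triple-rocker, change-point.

lengths: ground=5, input=4, coupler=9, output=7
sorted: s=4 (shortest), l=9 (longest), p+q=12
s + l = 13 vs p + q = 12
s + l > p + q → non-Grashof → no link fully rotates → triple-rocker

triple-rocker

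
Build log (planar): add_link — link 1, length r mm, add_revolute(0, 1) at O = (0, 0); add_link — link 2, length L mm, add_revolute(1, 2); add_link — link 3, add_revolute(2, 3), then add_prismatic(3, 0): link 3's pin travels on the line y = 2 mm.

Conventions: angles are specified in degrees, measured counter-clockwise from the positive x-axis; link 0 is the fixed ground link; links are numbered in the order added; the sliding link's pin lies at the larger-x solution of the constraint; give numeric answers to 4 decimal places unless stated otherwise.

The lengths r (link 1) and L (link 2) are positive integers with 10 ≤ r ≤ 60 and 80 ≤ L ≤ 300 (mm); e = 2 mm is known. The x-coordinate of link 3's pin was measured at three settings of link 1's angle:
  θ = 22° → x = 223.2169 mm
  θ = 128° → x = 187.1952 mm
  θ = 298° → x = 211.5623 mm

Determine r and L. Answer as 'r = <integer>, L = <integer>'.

constraint per measurement: (x − r cos θ)² + (r sin θ − e)² = L²
subtracting the θ₁ and θ₂ equations cancels the r² and L² terms:
r = (x₁² − x₂²) / (2[(x₁cos θ₁ + e sin θ₁) − (x₂cos θ₂ + e sin θ₂)]) = 23.0000 → r = 23
L² = (x₁ − r cos θ₁)² + (r sin θ₁ − e)² = 40804.0178 → L = 202.0000 → L = 202
check at θ₃=298°: x = 211.5623 (printed 211.5623) ✓

r = 23, L = 202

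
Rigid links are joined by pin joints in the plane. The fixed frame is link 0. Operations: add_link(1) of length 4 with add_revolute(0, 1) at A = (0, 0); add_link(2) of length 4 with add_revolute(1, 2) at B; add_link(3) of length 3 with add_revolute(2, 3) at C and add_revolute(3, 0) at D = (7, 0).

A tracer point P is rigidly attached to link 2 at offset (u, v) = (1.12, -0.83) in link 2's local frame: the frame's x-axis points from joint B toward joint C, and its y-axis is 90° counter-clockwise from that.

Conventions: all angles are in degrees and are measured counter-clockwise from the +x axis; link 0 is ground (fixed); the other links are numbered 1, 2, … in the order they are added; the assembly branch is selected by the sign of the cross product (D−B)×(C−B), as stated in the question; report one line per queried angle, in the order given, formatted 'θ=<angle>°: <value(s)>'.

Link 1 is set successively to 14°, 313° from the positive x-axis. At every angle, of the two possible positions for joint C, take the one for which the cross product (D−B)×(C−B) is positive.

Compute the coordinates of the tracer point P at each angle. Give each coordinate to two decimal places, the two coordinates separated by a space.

A=(0,0), D=(7.00,0)
θ=14°: B = A + 4.00·(cos14°, sin14°) = (3.8812, 0.9677)
θ=14°: |BD| = 3.2655
θ=14°: circle(B,4.00) ∩ circle(D,3.00): a=2.7046, h=2.9471
θ=14°:   candidates: C₊=(7.3376,2.9809) cross=9.624; C₋=(5.5909,-2.6485) cross=-9.624
θ=14°:   branch + wants cross > 0 → take C=(7.3376,2.9809) (cross=9.624)
θ=14°: ex = (C−B)/|BC| = (0.8641,0.5033); ey = (-0.5033,0.8641)
θ=14°: P = B + 1.12·ex + -0.83·ey = (5.2667,0.8142)
θ=313°: B = A + 4.00·(cos313°, sin313°) = (2.7280, -2.9254)
θ=313°: |BD| = 5.1777
θ=313°: circle(B,4.00) ∩ circle(D,3.00): a=3.2648, h=2.3111
θ=313°:   candidates: C₊=(4.1160,0.8261) cross=11.966; C₋=(6.7275,-2.9876) cross=-11.966
θ=313°:   branch + wants cross > 0 → take C=(4.1160,0.8261) (cross=11.966)
θ=313°: ex = (C−B)/|BC| = (0.3470,0.9379); ey = (-0.9379,0.3470)
θ=313°: P = B + 1.12·ex + -0.83·ey = (3.8951,-2.1630)

θ=14°: 5.27 0.81
θ=313°: 3.90 -2.16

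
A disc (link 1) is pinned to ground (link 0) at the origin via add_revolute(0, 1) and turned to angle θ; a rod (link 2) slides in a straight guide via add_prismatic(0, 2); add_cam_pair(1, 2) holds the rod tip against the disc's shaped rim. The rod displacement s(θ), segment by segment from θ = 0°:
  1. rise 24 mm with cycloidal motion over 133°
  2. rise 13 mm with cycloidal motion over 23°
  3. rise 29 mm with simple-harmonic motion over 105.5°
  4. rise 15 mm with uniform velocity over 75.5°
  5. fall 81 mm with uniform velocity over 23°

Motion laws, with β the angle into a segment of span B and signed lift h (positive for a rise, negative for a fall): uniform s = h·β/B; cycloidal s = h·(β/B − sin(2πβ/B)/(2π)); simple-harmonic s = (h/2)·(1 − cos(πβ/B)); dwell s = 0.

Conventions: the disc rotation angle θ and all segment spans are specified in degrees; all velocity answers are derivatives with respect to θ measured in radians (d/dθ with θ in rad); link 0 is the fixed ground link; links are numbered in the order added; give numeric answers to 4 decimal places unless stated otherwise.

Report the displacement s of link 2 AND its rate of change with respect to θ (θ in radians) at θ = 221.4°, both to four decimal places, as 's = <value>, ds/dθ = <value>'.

segment 1 (0° to 133°, cycloidal, h = 24) is passed completely: s = 0.0000 + (24) = 24.0000
segment 2 (133° to 156°, cycloidal, h = 13) is passed completely: s = 24.0000 + (13) = 37.0000
θ = 221.4° falls in segment 3 (156° to 261.5°, simple-harmonic, h = 29): β = 221.4 − 156 = 65.4°, B = 105.5°; Δs = 29/2·(1 − cos(π·0.6199)) = 19.8338; s = 37.0000 + 19.8338 = 56.8338
velocity in seg [156°–261.5°] (simple-harmonic), θ in radians: β = 65.4° = 1.1414 rad, B = 105.5° = 1.8413 rad; ds/dθ = (πh/(2B)) sin(πβ/B) = (π·29/(2·1.8413)) sin(π·0.6199) = 23.004764 mm/rad

s = 56.8338, ds/dθ = 23.0048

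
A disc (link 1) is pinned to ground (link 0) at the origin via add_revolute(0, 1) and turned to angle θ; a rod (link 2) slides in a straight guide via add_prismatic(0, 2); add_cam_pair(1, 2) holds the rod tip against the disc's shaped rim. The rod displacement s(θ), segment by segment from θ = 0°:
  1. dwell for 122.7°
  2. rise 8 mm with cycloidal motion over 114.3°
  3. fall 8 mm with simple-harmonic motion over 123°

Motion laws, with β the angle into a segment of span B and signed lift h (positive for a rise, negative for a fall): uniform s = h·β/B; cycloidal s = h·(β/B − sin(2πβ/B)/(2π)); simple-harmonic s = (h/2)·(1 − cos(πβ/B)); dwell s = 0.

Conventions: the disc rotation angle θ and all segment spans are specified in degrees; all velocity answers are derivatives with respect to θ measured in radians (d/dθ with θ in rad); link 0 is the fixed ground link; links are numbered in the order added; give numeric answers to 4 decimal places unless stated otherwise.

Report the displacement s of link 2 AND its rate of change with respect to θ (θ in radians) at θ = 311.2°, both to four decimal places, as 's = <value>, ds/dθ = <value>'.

segment 1 (0° to 122.7°, dwell): s unchanged at 0.0000
segment 2 (122.7° to 237°, cycloidal, h = 8) is passed completely: s = 0.0000 + (8) = 8.0000
θ = 311.2° falls in segment 3 (237° to 360°, simple-harmonic, h = -8): β = 311.2 − 237 = 74.2°, B = 123°; Δs = -8/2·(1 − cos(π·0.6033)) = -5.2749; s = 8.0000 − 5.2749 = 2.7251
velocity in seg [237°–360°] (simple-harmonic), θ in radians: β = 74.2° = 1.2950 rad, B = 123° = 2.1468 rad; ds/dθ = (πh/(2B)) sin(πβ/B) = (π·(-8)/(2·2.1468)) sin(π·0.6033) = -5.548389 mm/rad

s = 2.7251, ds/dθ = -5.5484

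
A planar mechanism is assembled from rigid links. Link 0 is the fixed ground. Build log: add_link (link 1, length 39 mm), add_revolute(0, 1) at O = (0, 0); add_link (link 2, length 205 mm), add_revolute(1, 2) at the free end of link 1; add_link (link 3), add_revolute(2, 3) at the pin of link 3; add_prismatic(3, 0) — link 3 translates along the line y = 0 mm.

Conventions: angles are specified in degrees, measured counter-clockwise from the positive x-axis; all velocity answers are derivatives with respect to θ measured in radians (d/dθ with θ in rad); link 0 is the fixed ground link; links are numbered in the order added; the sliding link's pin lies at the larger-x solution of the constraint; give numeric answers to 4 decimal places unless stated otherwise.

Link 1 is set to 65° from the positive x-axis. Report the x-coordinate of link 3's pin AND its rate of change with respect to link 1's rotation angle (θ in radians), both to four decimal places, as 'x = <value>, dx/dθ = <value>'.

geometry: r = 39 mm, L = 205 mm, e = 0 mm
crank pin P = (r cos θ, r sin θ) = (16.482112, 35.346004)
h = r sin θ − e = 35.346004 − 0 = 35.346004
x = r cos θ + √(L² − h²) = 16.482112 + 201.929839 = 218.411952
dx/dθ = −r sin θ − h·r cos θ/√(L² − h²) (θ in radians; h = 35.346004) = -38.231049

x = 218.4120, dx/dθ = -38.2310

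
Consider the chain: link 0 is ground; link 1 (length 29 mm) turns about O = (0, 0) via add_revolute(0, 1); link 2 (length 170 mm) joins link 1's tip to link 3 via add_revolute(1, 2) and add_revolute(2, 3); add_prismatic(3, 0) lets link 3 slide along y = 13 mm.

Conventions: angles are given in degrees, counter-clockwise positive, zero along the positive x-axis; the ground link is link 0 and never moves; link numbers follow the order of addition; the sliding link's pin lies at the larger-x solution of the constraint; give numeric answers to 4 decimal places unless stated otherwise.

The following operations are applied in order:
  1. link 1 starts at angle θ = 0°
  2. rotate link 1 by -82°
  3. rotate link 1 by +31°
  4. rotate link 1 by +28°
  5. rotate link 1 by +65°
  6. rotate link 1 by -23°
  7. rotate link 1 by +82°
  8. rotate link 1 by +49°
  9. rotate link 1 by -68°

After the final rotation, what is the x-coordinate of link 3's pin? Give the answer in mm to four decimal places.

geometry: r = 29 mm, L = 170 mm, e = 13 mm; θ starts at 0°
rotate link 1 by -82°: θ ← 0° -82° = -82°
rotate link 1 by +31°: θ ← -82° +31° = -51°
rotate link 1 by +28°: θ ← -51° +28° = -23°
rotate link 1 by +65°: θ ← -23° +65° = 42°
rotate link 1 by -23°: θ ← 42° -23° = 19°
rotate link 1 by +82°: θ ← 19° +82° = 101°
rotate link 1 by +49°: θ ← 101° +49° = 150°
rotate link 1 by -68°: θ ← 150° -68° = 82°
crank pin P = (r cos θ, r sin θ) = (4.036020, 28.717774)
h = r sin θ − e = 28.717774 − 13 = 15.717774
x = r cos θ + √(L² − h²) = 4.036020 + 169.271827 = 173.307847

173.3078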